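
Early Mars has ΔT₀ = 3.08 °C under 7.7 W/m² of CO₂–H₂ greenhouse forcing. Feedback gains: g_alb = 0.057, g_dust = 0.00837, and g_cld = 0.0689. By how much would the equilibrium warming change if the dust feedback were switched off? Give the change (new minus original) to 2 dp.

Original: g = 0.13427, ΔT = 3.08/(1−0.13427) = 3.5577 °C.
Without dust: g' = 0.1259, ΔT' = 3.08/(1−0.1259) = 3.5236 °C.
Change = 3.5236 − 3.5577 = -0.03 °C.

-0.03 °C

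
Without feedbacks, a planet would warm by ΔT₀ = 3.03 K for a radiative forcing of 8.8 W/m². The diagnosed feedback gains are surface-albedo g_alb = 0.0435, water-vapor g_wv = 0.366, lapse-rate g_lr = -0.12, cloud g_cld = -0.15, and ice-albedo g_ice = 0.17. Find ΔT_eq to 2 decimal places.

Total gain g = 0.0435 + 0.366 − 0.12 − 0.15 + 0.17 = 0.3095.
Amplification A = 1/(1 − 0.3095) = 1.448.
ΔT = 3.03 × 1.448 = 4.39 K.

4.39 K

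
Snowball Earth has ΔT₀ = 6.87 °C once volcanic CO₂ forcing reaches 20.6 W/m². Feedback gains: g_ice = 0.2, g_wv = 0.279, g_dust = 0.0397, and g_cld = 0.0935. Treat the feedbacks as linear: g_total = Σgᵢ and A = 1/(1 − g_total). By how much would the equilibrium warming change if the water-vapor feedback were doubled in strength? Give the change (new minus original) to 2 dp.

45.43 °C

Original: g = 0.6122, ΔT = 6.87/(1−0.6122) = 17.7153 °C.
With doubled water-vapor: g' = 0.8912, ΔT' = 6.87/(1−0.8912) = 63.1434 °C.
Change = 63.1434 − 17.7153 = 45.43 °C.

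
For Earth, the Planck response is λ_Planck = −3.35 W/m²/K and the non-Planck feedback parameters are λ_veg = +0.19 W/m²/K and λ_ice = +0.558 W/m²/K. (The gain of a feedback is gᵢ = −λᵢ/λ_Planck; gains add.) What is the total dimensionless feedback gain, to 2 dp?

0.22

Convert to gains: g_veg = 0.19/3.35 = 0.05672; g_ice = 0.558/3.35 = 0.1666.
Total gain g = 0.22332.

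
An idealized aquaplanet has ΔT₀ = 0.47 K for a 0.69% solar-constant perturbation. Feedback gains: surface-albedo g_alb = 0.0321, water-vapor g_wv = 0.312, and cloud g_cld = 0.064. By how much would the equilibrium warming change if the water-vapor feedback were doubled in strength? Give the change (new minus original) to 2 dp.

0.89 K

Original: g = 0.4081, ΔT = 0.47/(1−0.4081) = 0.7941 K.
With doubled water-vapor: g' = 0.7201, ΔT' = 0.47/(1−0.7201) = 1.6792 K.
Change = 1.6792 − 0.7941 = 0.89 K.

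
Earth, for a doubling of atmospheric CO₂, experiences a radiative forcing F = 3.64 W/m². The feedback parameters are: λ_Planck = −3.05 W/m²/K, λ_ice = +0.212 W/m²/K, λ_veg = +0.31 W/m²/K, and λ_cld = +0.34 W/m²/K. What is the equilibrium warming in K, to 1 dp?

Net feedback parameter λ = (−3.05) + (+0.212) + (+0.31) + (+0.34) = -2.188 W/m²/K.
ΔT = −F/λ = −3.64/(-2.188) = 1.7 K.

1.7 K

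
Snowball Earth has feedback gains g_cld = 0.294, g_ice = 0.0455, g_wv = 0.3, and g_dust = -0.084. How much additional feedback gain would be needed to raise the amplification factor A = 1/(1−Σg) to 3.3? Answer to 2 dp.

0.14

Current total gain = 0.5555.
Target gain for A = 3.3: g* = 1 − 1/3.3 = 0.697.
Additional gain needed = 0.697 − 0.5555 = 0.14.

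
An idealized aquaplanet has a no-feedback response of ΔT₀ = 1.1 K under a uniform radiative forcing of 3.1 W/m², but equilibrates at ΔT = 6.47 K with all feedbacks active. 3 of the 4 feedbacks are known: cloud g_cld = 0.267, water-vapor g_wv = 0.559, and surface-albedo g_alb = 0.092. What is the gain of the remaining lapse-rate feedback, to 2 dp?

-0.09

Amplification A = ΔT/ΔT₀ = 6.47/1.1 = 5.882.
Total gain g = 1 − 1/A = 1 − 1/5.882 = 0.83.
Known gains sum to 0.267 + 0.559 + 0.092 = 0.918.
g_lr = 0.83 − 0.918 = -0.09.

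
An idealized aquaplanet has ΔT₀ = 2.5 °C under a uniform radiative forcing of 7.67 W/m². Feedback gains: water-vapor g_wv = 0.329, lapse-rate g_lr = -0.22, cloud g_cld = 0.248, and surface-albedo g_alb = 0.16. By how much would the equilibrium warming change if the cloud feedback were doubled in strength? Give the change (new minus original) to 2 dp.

Original: g = 0.517, ΔT = 2.5/(1−0.517) = 5.1760 °C.
With doubled cloud: g' = 0.765, ΔT' = 2.5/(1−0.765) = 10.6383 °C.
Change = 10.6383 − 5.1760 = 5.46 °C.

5.46 °C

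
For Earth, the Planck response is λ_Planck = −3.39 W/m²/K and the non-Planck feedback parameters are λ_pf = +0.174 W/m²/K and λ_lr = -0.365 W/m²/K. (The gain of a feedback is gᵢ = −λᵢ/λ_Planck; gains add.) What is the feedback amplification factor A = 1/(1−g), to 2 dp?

0.95

Convert to gains: g_pf = 0.174/3.39 = 0.05133; g_lr = -0.365/3.39 = -0.1077.
Total gain g = -0.05637.
A = 1/(1 + 0.05637) = 0.95.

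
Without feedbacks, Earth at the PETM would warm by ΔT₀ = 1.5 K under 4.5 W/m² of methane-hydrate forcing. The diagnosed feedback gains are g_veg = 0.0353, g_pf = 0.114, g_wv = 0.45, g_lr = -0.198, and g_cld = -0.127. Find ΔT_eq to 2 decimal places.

2.07 K

Total gain g = 0.0353 + 0.114 + 0.45 − 0.198 − 0.127 = 0.2743.
Amplification A = 1/(1 − 0.2743) = 1.378.
ΔT = 1.5 × 1.378 = 2.07 K.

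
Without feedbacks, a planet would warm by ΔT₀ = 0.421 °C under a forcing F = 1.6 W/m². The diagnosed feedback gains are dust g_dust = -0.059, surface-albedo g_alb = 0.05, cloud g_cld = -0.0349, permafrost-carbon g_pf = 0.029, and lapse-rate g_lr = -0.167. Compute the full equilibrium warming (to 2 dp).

Total gain g = -0.059 + 0.05 − 0.0349 + 0.029 − 0.167 = -0.1819.
Amplification A = 1/(1 + 0.1819) = 0.8461.
ΔT = 0.421 × 0.8461 = 0.36 °C.

0.36 °C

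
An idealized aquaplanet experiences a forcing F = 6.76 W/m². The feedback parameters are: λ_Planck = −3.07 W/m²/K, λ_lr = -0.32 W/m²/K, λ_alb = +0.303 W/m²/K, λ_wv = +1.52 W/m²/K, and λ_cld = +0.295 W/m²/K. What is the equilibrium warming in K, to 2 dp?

5.31 K

Net feedback parameter λ = (−3.07) + (-0.32) + (+0.303) + (+1.52) + (+0.295) = -1.272 W/m²/K.
ΔT = −F/λ = −6.76/(-1.272) = 5.31 K.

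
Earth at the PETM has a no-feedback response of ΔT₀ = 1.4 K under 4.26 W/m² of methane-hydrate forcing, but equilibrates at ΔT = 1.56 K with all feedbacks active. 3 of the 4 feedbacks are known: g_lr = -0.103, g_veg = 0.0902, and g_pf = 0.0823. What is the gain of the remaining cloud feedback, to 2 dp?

0.03

Amplification A = ΔT/ΔT₀ = 1.56/1.4 = 1.114.
Total gain g = 1 − 1/A = 1 − 1/1.114 = 0.1023.
Known gains sum to -0.103 + 0.0902 + 0.0823 = 0.0695.
g_cld = 0.1023 − 0.0695 = 0.03.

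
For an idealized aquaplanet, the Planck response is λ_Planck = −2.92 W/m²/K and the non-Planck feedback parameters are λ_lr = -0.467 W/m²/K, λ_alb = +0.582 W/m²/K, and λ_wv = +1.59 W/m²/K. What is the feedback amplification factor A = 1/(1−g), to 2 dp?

2.40

Convert to gains: g_lr = -0.467/2.92 = -0.1599; g_alb = 0.582/2.92 = 0.1993; g_wv = 1.59/2.92 = 0.5445.
Total gain g = 0.5839.
A = 1/(1 − 0.5839) = 2.40.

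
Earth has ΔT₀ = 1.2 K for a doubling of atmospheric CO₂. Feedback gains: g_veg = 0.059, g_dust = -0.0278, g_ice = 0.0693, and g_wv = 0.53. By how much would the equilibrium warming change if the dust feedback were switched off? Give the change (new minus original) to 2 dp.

0.26 K

Original: g = 0.6305, ΔT = 1.2/(1−0.6305) = 3.2476 K.
Without dust: g' = 0.6583, ΔT' = 1.2/(1−0.6583) = 3.5119 K.
Change = 3.5119 − 3.2476 = 0.26 K.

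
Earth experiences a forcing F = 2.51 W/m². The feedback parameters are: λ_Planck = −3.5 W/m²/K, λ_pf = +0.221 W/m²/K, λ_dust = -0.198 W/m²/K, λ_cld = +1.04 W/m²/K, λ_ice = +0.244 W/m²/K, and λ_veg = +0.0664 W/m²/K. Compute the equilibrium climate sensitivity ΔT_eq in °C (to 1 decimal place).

1.2 °C

Net feedback parameter λ = (−3.5) + (+0.221) + (-0.198) + (+1.04) + (+0.244) + (+0.0664) = -2.1266 W/m²/K.
ΔT = −F/λ = −2.51/(-2.1266) = 1.2 °C.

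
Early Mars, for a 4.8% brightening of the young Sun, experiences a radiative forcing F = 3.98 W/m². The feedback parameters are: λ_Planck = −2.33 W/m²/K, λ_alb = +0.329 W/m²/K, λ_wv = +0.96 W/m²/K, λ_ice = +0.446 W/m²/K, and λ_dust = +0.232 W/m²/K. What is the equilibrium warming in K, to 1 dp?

Net feedback parameter λ = (−2.33) + (+0.329) + (+0.96) + (+0.446) + (+0.232) = -0.363 W/m²/K.
ΔT = −F/λ = −3.98/(-0.363) = 11.0 K.

11.0 K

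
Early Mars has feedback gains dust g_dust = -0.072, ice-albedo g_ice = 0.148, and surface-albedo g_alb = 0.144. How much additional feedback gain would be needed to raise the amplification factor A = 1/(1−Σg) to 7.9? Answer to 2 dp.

Current total gain = 0.22.
Target gain for A = 7.9: g* = 1 − 1/7.9 = 0.8734.
Additional gain needed = 0.8734 − 0.22 = 0.65.

0.65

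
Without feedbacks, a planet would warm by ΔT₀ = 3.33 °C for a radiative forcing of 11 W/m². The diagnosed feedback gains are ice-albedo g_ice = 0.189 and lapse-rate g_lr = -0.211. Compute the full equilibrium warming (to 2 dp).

Total gain g = 0.189 − 0.211 = -0.022.
Amplification A = 1/(1 + 0.022) = 0.9785.
ΔT = 3.33 × 0.9785 = 3.26 °C.

3.26 °C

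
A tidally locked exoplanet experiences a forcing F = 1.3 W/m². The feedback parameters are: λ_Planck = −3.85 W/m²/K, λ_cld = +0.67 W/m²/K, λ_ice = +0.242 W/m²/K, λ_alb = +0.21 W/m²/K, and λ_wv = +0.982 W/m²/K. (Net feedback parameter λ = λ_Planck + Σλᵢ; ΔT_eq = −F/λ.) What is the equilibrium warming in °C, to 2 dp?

Net feedback parameter λ = (−3.85) + (+0.67) + (+0.242) + (+0.21) + (+0.982) = -1.746 W/m²/K.
ΔT = −F/λ = −1.3/(-1.746) = 0.74 °C.

0.74 °C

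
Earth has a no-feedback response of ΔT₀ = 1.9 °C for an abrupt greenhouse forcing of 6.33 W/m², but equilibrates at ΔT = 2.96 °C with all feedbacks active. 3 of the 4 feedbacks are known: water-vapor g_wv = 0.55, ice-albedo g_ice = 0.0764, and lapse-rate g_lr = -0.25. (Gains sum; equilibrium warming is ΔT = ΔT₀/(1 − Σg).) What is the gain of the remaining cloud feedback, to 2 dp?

-0.02

Amplification A = ΔT/ΔT₀ = 2.96/1.9 = 1.558.
Total gain g = 1 − 1/A = 1 − 1/1.558 = 0.3582.
Known gains sum to 0.55 + 0.0764 − 0.25 = 0.3764.
g_cld = 0.3582 − 0.3764 = -0.02.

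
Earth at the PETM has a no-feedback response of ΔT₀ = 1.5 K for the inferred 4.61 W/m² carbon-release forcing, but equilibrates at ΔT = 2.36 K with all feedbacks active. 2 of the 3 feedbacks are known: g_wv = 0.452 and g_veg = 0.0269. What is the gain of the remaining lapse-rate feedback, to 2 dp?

-0.11

Amplification A = ΔT/ΔT₀ = 2.36/1.5 = 1.573.
Total gain g = 1 − 1/A = 1 − 1/1.573 = 0.3643.
Known gains sum to 0.452 + 0.0269 = 0.4789.
g_lr = 0.3643 − 0.4789 = -0.11.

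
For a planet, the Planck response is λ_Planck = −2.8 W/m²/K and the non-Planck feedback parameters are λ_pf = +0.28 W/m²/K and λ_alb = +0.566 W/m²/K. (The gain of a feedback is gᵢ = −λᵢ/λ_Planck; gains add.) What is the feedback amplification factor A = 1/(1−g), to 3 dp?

1.433

Convert to gains: g_pf = 0.28/2.8 = 0.1; g_alb = 0.566/2.8 = 0.2021.
Total gain g = 0.3021.
A = 1/(1 − 0.3021) = 1.433.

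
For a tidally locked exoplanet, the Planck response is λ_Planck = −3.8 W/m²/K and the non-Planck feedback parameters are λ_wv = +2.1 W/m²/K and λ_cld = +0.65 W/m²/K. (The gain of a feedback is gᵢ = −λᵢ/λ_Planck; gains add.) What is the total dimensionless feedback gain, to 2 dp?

0.72

Convert to gains: g_wv = 2.1/3.8 = 0.5526; g_cld = 0.65/3.8 = 0.1711.
Total gain g = 0.7237.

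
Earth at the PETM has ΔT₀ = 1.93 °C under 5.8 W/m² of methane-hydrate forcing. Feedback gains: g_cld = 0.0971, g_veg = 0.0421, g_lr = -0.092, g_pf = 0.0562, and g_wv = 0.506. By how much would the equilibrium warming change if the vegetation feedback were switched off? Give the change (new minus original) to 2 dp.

Original: g = 0.6094, ΔT = 1.93/(1−0.6094) = 4.9411 °C.
Without vegetation: g' = 0.5673, ΔT' = 1.93/(1−0.5673) = 4.4604 °C.
Change = 4.4604 − 4.9411 = -0.48 °C.

-0.48 °C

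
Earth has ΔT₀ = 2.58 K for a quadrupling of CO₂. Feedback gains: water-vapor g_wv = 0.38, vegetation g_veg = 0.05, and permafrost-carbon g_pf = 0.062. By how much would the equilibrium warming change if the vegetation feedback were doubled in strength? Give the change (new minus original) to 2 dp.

Original: g = 0.492, ΔT = 2.58/(1−0.492) = 5.0787 K.
With doubled vegetation: g' = 0.542, ΔT' = 2.58/(1−0.542) = 5.6332 K.
Change = 5.6332 − 5.0787 = 0.55 K.

0.55 K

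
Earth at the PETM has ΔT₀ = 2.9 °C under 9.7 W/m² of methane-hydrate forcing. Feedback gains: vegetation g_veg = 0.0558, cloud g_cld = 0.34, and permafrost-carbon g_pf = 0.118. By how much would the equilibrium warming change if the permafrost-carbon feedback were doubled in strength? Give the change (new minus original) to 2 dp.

Original: g = 0.5138, ΔT = 2.9/(1−0.5138) = 5.9646 °C.
With doubled permafrost-carbon: g' = 0.6318, ΔT' = 2.9/(1−0.6318) = 7.8762 °C.
Change = 7.8762 − 5.9646 = 1.91 °C.

1.91 °C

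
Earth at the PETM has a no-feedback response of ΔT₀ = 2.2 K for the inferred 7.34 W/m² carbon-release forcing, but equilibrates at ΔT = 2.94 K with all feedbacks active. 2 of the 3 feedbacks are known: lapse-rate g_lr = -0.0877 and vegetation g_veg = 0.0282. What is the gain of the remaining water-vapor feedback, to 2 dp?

Amplification A = ΔT/ΔT₀ = 2.94/2.2 = 1.336.
Total gain g = 1 − 1/A = 1 − 1/1.336 = 0.2515.
Known gains sum to -0.0877 + 0.0282 = -0.0595.
g_wv = 0.2515 + 0.0595 = 0.31.

0.31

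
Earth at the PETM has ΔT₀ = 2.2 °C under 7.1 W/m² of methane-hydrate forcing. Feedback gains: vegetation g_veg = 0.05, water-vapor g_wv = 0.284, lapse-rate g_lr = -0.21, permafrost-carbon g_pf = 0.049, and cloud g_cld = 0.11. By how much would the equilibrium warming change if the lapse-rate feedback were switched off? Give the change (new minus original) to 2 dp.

Original: g = 0.283, ΔT = 2.2/(1−0.283) = 3.0683 °C.
Without lapse-rate: g' = 0.493, ΔT' = 2.2/(1−0.493) = 4.3393 °C.
Change = 4.3393 − 3.0683 = 1.27 °C.

1.27 °C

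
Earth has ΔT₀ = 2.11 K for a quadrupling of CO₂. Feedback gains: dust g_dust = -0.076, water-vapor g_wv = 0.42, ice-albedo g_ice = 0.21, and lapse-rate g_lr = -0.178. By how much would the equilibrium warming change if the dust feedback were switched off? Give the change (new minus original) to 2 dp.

0.47 K

Original: g = 0.376, ΔT = 2.11/(1−0.376) = 3.3814 K.
Without dust: g' = 0.452, ΔT' = 2.11/(1−0.452) = 3.8504 K.
Change = 3.8504 − 3.3814 = 0.47 K.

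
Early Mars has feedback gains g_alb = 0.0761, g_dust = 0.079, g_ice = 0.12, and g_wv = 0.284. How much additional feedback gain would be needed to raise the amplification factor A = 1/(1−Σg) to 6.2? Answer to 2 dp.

Current total gain = 0.5591.
Target gain for A = 6.2: g* = 1 − 1/6.2 = 0.8387.
Additional gain needed = 0.8387 − 0.5591 = 0.28.

0.28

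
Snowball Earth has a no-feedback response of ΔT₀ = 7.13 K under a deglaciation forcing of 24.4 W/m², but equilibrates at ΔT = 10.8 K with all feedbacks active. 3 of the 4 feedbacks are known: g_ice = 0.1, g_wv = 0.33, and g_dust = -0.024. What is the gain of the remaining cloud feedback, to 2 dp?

-0.07

Amplification A = ΔT/ΔT₀ = 10.8/7.13 = 1.515.
Total gain g = 1 − 1/A = 1 − 1/1.515 = 0.3399.
Known gains sum to 0.1 + 0.33 − 0.024 = 0.406.
g_cld = 0.3399 − 0.406 = -0.07.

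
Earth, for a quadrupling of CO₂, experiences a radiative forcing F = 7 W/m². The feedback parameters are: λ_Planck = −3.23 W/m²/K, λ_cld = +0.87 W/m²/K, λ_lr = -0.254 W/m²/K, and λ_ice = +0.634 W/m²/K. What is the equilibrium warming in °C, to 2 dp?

Net feedback parameter λ = (−3.23) + (+0.87) + (-0.254) + (+0.634) = -1.98 W/m²/K.
ΔT = −F/λ = −7/(-1.98) = 3.54 °C.

3.54 °C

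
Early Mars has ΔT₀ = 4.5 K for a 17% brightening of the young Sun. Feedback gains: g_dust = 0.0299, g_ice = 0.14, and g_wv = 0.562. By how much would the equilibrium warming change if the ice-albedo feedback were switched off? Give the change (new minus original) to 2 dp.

Original: g = 0.7319, ΔT = 4.5/(1−0.7319) = 16.7848 K.
Without ice-albedo: g' = 0.5919, ΔT' = 4.5/(1−0.5919) = 11.0267 K.
Change = 11.0267 − 16.7848 = -5.76 K.

-5.76 K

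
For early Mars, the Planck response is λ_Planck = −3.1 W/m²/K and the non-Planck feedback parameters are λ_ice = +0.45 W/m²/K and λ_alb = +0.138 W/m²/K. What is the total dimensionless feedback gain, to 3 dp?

0.190

Convert to gains: g_ice = 0.45/3.1 = 0.1452; g_alb = 0.138/3.1 = 0.04452.
Total gain g = 0.18972.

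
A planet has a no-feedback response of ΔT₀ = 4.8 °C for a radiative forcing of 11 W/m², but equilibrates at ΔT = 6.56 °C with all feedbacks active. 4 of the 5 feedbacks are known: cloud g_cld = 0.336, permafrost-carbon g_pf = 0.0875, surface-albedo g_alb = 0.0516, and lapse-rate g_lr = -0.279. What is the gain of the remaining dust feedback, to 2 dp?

0.07

Amplification A = ΔT/ΔT₀ = 6.56/4.8 = 1.367.
Total gain g = 1 − 1/A = 1 − 1/1.367 = 0.2685.
Known gains sum to 0.336 + 0.0875 + 0.0516 − 0.279 = 0.1961.
g_dust = 0.2685 − 0.1961 = 0.07.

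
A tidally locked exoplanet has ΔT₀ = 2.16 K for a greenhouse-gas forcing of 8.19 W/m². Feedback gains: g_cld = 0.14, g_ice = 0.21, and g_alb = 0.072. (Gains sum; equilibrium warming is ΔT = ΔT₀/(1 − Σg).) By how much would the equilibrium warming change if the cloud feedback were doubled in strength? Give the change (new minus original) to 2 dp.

1.19 K

Original: g = 0.422, ΔT = 2.16/(1−0.422) = 3.7370 K.
With doubled cloud: g' = 0.562, ΔT' = 2.16/(1−0.562) = 4.9315 K.
Change = 4.9315 − 3.7370 = 1.19 K.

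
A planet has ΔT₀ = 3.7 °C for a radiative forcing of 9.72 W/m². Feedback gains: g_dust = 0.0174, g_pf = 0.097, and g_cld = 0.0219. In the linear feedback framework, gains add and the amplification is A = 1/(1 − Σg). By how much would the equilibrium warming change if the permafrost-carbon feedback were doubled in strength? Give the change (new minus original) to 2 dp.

0.54 °C

Original: g = 0.1363, ΔT = 3.7/(1−0.1363) = 4.2839 °C.
With doubled permafrost-carbon: g' = 0.2333, ΔT' = 3.7/(1−0.2333) = 4.8259 °C.
Change = 4.8259 − 4.2839 = 0.54 °C.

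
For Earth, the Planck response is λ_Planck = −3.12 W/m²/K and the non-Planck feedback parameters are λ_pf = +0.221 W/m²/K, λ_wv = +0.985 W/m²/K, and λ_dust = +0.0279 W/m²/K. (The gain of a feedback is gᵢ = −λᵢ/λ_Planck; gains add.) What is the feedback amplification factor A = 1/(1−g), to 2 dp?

Convert to gains: g_pf = 0.221/3.12 = 0.07083; g_wv = 0.985/3.12 = 0.3157; g_dust = 0.0279/3.12 = 0.008942.
Total gain g = 0.395472.
A = 1/(1 − 0.395472) = 1.65.

1.65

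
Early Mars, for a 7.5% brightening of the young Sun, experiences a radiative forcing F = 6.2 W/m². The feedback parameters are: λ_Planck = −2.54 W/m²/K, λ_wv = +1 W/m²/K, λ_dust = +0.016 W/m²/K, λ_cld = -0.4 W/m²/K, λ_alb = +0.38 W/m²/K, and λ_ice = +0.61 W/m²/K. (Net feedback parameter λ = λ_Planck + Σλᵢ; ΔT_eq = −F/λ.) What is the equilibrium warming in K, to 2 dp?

Net feedback parameter λ = (−2.54) + (+1) + (+0.016) + (-0.4) + (+0.38) + (+0.61) = -0.934 W/m²/K.
ΔT = −F/λ = −6.2/(-0.934) = 6.64 K.

6.64 K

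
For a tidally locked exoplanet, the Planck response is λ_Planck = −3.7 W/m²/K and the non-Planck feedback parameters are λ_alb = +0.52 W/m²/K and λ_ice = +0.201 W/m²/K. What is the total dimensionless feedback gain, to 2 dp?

0.19

Convert to gains: g_alb = 0.52/3.7 = 0.1405; g_ice = 0.201/3.7 = 0.05432.
Total gain g = 0.19482.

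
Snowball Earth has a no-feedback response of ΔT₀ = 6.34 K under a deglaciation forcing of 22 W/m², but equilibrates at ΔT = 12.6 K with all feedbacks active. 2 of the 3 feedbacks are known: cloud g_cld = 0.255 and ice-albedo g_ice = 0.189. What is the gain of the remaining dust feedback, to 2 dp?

0.05

Amplification A = ΔT/ΔT₀ = 12.6/6.34 = 1.987.
Total gain g = 1 − 1/A = 1 − 1/1.987 = 0.4967.
Known gains sum to 0.255 + 0.189 = 0.444.
g_dust = 0.4967 − 0.444 = 0.05.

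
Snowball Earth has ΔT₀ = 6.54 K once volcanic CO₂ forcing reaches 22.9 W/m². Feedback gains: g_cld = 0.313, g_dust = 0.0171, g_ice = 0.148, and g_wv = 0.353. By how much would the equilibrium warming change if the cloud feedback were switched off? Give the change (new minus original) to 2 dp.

Original: g = 0.8311, ΔT = 6.54/(1−0.8311) = 38.7211 K.
Without cloud: g' = 0.5181, ΔT' = 6.54/(1−0.5181) = 13.5713 K.
Change = 13.5713 − 38.7211 = -25.15 K.

-25.15 K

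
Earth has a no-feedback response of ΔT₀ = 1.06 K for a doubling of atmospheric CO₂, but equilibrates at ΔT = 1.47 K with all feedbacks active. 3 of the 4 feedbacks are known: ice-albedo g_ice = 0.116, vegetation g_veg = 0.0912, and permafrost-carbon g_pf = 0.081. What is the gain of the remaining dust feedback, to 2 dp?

-0.01

Amplification A = ΔT/ΔT₀ = 1.47/1.06 = 1.387.
Total gain g = 1 − 1/A = 1 − 1/1.387 = 0.279.
Known gains sum to 0.116 + 0.0912 + 0.081 = 0.2882.
g_dust = 0.279 − 0.2882 = -0.01.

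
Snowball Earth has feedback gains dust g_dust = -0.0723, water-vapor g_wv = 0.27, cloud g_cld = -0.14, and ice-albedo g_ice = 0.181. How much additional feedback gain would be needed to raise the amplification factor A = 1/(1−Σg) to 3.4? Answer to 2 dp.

0.47

Current total gain = 0.2387.
Target gain for A = 3.4: g* = 1 − 1/3.4 = 0.7059.
Additional gain needed = 0.7059 − 0.2387 = 0.47.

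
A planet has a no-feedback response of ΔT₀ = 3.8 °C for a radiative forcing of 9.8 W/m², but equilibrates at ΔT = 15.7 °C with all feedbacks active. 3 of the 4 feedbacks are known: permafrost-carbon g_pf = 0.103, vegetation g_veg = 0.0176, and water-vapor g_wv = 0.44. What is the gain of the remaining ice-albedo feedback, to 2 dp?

0.20

Amplification A = ΔT/ΔT₀ = 15.7/3.8 = 4.132.
Total gain g = 1 − 1/A = 1 − 1/4.132 = 0.758.
Known gains sum to 0.103 + 0.0176 + 0.44 = 0.5606.
g_ice = 0.758 − 0.5606 = 0.20.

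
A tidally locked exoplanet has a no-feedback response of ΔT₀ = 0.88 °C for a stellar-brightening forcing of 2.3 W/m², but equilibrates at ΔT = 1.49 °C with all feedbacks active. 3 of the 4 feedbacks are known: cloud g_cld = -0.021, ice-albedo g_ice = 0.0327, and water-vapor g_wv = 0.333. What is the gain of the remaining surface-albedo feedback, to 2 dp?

0.06

Amplification A = ΔT/ΔT₀ = 1.49/0.88 = 1.693.
Total gain g = 1 − 1/A = 1 − 1/1.693 = 0.4093.
Known gains sum to -0.021 + 0.0327 + 0.333 = 0.3447.
g_alb = 0.4093 − 0.3447 = 0.06.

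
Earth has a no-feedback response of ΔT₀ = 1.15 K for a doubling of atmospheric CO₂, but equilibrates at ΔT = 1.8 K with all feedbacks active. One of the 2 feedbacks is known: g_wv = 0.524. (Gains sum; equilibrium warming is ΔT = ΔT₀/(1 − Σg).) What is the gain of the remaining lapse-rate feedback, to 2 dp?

Amplification A = ΔT/ΔT₀ = 1.8/1.15 = 1.565.
Total gain g = 1 − 1/A = 1 − 1/1.565 = 0.361.
The known gain is 0.524.
g_lr = 0.361 − 0.524 = -0.16.

-0.16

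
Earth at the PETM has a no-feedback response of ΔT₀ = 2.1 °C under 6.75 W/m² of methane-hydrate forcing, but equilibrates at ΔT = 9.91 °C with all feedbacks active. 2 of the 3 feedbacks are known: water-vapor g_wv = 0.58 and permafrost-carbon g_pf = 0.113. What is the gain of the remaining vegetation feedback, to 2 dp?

0.10

Amplification A = ΔT/ΔT₀ = 9.91/2.1 = 4.719.
Total gain g = 1 − 1/A = 1 − 1/4.719 = 0.7881.
Known gains sum to 0.58 + 0.113 = 0.693.
g_veg = 0.7881 − 0.693 = 0.10.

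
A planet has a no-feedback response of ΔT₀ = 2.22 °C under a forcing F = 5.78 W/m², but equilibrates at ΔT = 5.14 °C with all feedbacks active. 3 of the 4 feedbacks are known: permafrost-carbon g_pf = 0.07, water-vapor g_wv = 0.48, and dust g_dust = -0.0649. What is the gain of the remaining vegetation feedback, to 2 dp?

0.08

Amplification A = ΔT/ΔT₀ = 5.14/2.22 = 2.315.
Total gain g = 1 − 1/A = 1 − 1/2.315 = 0.568.
Known gains sum to 0.07 + 0.48 − 0.0649 = 0.4851.
g_veg = 0.568 − 0.4851 = 0.08.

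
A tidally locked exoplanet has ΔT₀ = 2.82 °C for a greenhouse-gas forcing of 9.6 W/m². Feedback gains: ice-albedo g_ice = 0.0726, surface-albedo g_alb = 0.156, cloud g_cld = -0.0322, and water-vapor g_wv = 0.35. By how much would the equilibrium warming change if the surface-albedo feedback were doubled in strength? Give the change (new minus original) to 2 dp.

Original: g = 0.5464, ΔT = 2.82/(1−0.5464) = 6.2169 °C.
With doubled surface-albedo: g' = 0.7024, ΔT' = 2.82/(1−0.7024) = 9.4758 °C.
Change = 9.4758 − 6.2169 = 3.26 °C.

3.26 °C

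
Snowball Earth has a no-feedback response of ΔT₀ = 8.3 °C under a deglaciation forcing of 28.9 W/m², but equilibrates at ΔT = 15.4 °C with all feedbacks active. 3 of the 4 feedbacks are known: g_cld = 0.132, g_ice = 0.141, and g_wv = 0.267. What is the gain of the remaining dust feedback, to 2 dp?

-0.08

Amplification A = ΔT/ΔT₀ = 15.4/8.3 = 1.855.
Total gain g = 1 − 1/A = 1 − 1/1.855 = 0.4609.
Known gains sum to 0.132 + 0.141 + 0.267 = 0.54.
g_dust = 0.4609 − 0.54 = -0.08.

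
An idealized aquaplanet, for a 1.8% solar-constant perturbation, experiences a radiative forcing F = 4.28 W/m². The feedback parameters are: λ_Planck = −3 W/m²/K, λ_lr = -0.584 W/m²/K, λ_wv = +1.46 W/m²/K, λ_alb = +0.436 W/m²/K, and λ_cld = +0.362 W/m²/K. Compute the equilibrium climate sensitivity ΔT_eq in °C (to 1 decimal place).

3.2 °C

Net feedback parameter λ = (−3) + (-0.584) + (+1.46) + (+0.436) + (+0.362) = -1.326 W/m²/K.
ΔT = −F/λ = −4.28/(-1.326) = 3.2 °C.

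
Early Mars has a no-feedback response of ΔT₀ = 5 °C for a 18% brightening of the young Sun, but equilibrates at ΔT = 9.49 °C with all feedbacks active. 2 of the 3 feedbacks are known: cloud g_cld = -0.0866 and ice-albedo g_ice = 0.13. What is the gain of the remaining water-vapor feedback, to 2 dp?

0.43

Amplification A = ΔT/ΔT₀ = 9.49/5 = 1.898.
Total gain g = 1 − 1/A = 1 − 1/1.898 = 0.4731.
Known gains sum to -0.0866 + 0.13 = 0.0434.
g_wv = 0.4731 − 0.0434 = 0.43.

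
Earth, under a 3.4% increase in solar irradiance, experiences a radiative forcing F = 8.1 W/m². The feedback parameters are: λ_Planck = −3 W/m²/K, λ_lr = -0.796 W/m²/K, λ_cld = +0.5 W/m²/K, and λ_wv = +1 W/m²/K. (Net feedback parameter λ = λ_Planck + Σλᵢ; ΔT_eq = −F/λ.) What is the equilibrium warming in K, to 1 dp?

Net feedback parameter λ = (−3) + (-0.796) + (+0.5) + (+1) = -2.296 W/m²/K.
ΔT = −F/λ = −8.1/(-2.296) = 3.5 K.

3.5 K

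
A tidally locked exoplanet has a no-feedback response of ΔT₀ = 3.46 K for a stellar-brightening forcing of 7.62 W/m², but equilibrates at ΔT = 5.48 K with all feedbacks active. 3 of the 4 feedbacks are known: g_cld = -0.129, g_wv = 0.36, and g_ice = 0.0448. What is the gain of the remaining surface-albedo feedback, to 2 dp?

0.09

Amplification A = ΔT/ΔT₀ = 5.48/3.46 = 1.584.
Total gain g = 1 − 1/A = 1 − 1/1.584 = 0.3687.
Known gains sum to -0.129 + 0.36 + 0.0448 = 0.2758.
g_alb = 0.3687 − 0.2758 = 0.09.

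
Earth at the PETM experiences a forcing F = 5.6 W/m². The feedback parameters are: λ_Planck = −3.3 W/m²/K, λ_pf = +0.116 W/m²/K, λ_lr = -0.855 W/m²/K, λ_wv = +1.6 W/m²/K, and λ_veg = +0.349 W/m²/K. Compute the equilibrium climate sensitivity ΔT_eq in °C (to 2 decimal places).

Net feedback parameter λ = (−3.3) + (+0.116) + (-0.855) + (+1.6) + (+0.349) = -2.09 W/m²/K.
ΔT = −F/λ = −5.6/(-2.09) = 2.68 °C.

2.68 °C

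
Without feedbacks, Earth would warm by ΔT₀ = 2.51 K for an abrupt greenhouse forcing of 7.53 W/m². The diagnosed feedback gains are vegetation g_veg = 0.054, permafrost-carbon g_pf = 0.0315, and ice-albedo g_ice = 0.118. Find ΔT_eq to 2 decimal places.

Total gain g = 0.054 + 0.0315 + 0.118 = 0.2035.
Amplification A = 1/(1 − 0.2035) = 1.255.
ΔT = 2.51 × 1.255 = 3.15 K.

3.15 K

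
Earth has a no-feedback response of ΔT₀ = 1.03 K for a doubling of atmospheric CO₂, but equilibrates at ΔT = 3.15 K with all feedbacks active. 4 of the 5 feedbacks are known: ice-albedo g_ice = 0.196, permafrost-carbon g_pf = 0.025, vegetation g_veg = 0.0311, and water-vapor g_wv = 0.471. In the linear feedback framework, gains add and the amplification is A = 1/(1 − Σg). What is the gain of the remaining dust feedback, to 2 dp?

-0.05

Amplification A = ΔT/ΔT₀ = 3.15/1.03 = 3.058.
Total gain g = 1 − 1/A = 1 − 1/3.058 = 0.673.
Known gains sum to 0.196 + 0.025 + 0.0311 + 0.471 = 0.7231.
g_dust = 0.673 − 0.7231 = -0.05.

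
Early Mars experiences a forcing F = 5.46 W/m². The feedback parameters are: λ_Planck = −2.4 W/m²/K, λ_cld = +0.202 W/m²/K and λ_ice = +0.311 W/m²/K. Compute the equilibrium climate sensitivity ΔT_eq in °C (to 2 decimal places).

2.89 °C

Net feedback parameter λ = (−2.4) + (+0.202) + (+0.311) = -1.887 W/m²/K.
ΔT = −F/λ = −5.46/(-1.887) = 2.89 °C.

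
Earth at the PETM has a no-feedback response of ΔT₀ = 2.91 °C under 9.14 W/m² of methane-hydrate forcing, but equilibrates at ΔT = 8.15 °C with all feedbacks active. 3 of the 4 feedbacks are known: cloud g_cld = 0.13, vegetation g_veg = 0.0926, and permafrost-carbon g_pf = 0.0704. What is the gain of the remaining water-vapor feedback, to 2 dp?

0.35

Amplification A = ΔT/ΔT₀ = 8.15/2.91 = 2.801.
Total gain g = 1 − 1/A = 1 − 1/2.801 = 0.643.
Known gains sum to 0.13 + 0.0926 + 0.0704 = 0.293.
g_wv = 0.643 − 0.293 = 0.35.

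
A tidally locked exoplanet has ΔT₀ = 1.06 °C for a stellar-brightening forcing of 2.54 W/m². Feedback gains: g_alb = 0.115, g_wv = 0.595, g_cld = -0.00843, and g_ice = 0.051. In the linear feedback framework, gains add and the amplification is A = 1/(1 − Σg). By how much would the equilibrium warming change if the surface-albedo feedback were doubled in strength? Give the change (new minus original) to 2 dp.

Original: g = 0.75257, ΔT = 1.06/(1−0.75257) = 4.2840 °C.
With doubled surface-albedo: g' = 0.86757, ΔT' = 1.06/(1−0.86757) = 8.0042 °C.
Change = 8.0042 − 4.2840 = 3.72 °C.

3.72 °C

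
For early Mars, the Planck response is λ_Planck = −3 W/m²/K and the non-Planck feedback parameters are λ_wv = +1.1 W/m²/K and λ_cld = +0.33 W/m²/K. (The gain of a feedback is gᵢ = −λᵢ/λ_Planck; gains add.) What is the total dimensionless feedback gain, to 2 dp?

Convert to gains: g_wv = 1.1/3 = 0.3667; g_cld = 0.33/3 = 0.11.
Total gain g = 0.4767.

0.48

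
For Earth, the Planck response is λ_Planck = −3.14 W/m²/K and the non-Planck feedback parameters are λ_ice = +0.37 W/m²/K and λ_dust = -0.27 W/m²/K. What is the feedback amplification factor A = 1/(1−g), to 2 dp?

Convert to gains: g_ice = 0.37/3.14 = 0.1178; g_dust = -0.27/3.14 = -0.08599.
Total gain g = 0.03181.
A = 1/(1 − 0.03181) = 1.03.

1.03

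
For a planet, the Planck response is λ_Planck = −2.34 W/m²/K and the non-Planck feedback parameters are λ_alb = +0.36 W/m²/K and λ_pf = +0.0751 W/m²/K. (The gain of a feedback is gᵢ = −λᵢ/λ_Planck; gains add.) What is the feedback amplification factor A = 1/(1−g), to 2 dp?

1.23

Convert to gains: g_alb = 0.36/2.34 = 0.1538; g_pf = 0.0751/2.34 = 0.03209.
Total gain g = 0.18589.
A = 1/(1 − 0.18589) = 1.23.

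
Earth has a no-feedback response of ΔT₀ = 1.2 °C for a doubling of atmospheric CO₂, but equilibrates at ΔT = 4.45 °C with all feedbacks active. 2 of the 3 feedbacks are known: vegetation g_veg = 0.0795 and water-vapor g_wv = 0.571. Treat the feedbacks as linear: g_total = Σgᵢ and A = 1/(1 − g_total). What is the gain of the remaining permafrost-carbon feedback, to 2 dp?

Amplification A = ΔT/ΔT₀ = 4.45/1.2 = 3.708.
Total gain g = 1 − 1/A = 1 − 1/3.708 = 0.7303.
Known gains sum to 0.0795 + 0.571 = 0.6505.
g_pf = 0.7303 − 0.6505 = 0.08.

0.08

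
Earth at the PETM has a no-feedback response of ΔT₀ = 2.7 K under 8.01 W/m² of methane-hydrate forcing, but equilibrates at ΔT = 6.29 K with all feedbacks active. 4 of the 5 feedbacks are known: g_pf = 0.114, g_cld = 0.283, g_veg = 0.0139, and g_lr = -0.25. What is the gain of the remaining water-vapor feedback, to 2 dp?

Amplification A = ΔT/ΔT₀ = 6.29/2.7 = 2.33.
Total gain g = 1 − 1/A = 1 − 1/2.33 = 0.5708.
Known gains sum to 0.114 + 0.283 + 0.0139 − 0.25 = 0.1609.
g_wv = 0.5708 − 0.1609 = 0.41.

0.41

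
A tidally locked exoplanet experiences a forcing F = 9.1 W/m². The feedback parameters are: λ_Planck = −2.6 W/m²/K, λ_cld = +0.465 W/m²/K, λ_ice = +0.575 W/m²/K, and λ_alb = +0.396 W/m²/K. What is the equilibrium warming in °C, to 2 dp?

Net feedback parameter λ = (−2.6) + (+0.465) + (+0.575) + (+0.396) = -1.164 W/m²/K.
ΔT = −F/λ = −9.1/(-1.164) = 7.82 °C.

7.82 °C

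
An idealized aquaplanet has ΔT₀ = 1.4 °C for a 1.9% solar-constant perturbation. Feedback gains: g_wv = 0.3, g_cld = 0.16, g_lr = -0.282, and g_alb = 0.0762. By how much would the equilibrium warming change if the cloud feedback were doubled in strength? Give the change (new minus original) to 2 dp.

Original: g = 0.2542, ΔT = 1.4/(1−0.2542) = 1.8772 °C.
With doubled cloud: g' = 0.4142, ΔT' = 1.4/(1−0.4142) = 2.3899 °C.
Change = 2.3899 − 1.8772 = 0.51 °C.

0.51 °C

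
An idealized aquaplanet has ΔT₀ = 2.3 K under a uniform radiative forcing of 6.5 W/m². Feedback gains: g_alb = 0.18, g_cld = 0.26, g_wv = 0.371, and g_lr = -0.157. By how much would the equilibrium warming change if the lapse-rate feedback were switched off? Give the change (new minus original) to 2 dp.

5.52 K

Original: g = 0.654, ΔT = 2.3/(1−0.654) = 6.6474 K.
Without lapse-rate: g' = 0.811, ΔT' = 2.3/(1−0.811) = 12.1693 K.
Change = 12.1693 − 6.6474 = 5.52 K.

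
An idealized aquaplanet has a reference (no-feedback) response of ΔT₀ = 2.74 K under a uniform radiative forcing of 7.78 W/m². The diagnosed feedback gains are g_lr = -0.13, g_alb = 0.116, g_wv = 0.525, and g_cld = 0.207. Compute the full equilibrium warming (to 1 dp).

9.7 K

Total gain g = -0.13 + 0.116 + 0.525 + 0.207 = 0.718.
Amplification A = 1/(1 − 0.718) = 3.546.
ΔT = 2.74 × 3.546 = 9.7 K.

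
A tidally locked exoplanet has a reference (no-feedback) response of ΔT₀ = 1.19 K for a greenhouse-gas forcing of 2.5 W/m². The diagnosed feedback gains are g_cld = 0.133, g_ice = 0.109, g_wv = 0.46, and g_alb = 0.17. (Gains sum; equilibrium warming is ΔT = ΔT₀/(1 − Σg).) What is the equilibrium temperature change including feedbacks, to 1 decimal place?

9.3 K

Total gain g = 0.133 + 0.109 + 0.46 + 0.17 = 0.872.
Amplification A = 1/(1 − 0.872) = 7.812.
ΔT = 1.19 × 7.812 = 9.3 K.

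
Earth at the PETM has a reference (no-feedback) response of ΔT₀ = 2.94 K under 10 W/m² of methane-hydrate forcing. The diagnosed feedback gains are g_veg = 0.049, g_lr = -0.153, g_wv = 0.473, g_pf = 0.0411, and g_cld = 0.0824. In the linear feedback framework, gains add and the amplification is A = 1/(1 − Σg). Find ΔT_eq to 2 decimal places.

Total gain g = 0.049 − 0.153 + 0.473 + 0.0411 + 0.0824 = 0.4925.
Amplification A = 1/(1 − 0.4925) = 1.97.
ΔT = 2.94 × 1.97 = 5.79 K.

5.79 K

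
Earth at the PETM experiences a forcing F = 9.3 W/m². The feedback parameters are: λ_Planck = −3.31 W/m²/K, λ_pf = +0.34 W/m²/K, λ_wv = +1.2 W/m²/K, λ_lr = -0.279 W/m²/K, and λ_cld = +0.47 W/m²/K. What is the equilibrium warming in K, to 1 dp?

5.9 K

Net feedback parameter λ = (−3.31) + (+0.34) + (+1.2) + (-0.279) + (+0.47) = -1.579 W/m²/K.
ΔT = −F/λ = −9.3/(-1.579) = 5.9 K.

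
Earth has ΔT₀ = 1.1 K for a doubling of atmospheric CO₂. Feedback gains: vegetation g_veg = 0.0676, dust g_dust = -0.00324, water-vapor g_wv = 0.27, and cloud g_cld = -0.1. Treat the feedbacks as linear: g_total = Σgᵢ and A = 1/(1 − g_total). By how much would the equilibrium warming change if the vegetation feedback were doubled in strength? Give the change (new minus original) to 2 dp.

Original: g = 0.23436, ΔT = 1.1/(1−0.23436) = 1.4367 K.
With doubled vegetation: g' = 0.30196, ΔT' = 1.1/(1−0.30196) = 1.5758 K.
Change = 1.5758 − 1.4367 = 0.14 K.

0.14 K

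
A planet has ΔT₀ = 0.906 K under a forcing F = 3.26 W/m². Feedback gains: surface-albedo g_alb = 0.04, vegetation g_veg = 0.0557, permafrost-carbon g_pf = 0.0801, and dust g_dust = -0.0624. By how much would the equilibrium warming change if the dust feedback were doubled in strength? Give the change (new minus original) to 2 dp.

-0.07 K

Original: g = 0.1134, ΔT = 0.906/(1−0.1134) = 1.0219 K.
With doubled dust: g' = 0.051, ΔT' = 0.906/(1−0.051) = 0.9547 K.
Change = 0.9547 − 1.0219 = -0.07 K.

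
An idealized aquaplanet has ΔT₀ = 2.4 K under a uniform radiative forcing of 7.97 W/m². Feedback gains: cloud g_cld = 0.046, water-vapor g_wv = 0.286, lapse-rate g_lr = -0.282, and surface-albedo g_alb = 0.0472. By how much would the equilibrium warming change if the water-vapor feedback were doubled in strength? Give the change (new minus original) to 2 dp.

1.23 K

Original: g = 0.0972, ΔT = 2.4/(1−0.0972) = 2.6584 K.
With doubled water-vapor: g' = 0.3832, ΔT' = 2.4/(1−0.3832) = 3.8911 K.
Change = 3.8911 − 2.6584 = 1.23 K.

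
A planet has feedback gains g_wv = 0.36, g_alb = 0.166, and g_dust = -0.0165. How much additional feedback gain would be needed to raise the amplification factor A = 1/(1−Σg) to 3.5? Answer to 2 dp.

0.20

Current total gain = 0.5095.
Target gain for A = 3.5: g* = 1 − 1/3.5 = 0.7143.
Additional gain needed = 0.7143 − 0.5095 = 0.20.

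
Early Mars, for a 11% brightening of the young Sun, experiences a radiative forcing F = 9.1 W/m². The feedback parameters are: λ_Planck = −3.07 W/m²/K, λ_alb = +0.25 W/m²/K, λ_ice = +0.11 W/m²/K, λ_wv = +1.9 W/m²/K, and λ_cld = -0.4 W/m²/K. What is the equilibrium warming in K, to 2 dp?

Net feedback parameter λ = (−3.07) + (+0.25) + (+0.11) + (+1.9) + (-0.4) = -1.21 W/m²/K.
ΔT = −F/λ = −9.1/(-1.21) = 7.52 K.

7.52 K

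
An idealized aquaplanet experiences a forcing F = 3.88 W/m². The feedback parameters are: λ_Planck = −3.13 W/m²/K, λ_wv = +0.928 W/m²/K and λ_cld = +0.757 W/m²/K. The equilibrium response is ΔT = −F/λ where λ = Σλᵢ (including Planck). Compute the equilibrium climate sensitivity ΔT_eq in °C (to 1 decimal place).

2.7 °C

Net feedback parameter λ = (−3.13) + (+0.928) + (+0.757) = -1.445 W/m²/K.
ΔT = −F/λ = −3.88/(-1.445) = 2.7 °C.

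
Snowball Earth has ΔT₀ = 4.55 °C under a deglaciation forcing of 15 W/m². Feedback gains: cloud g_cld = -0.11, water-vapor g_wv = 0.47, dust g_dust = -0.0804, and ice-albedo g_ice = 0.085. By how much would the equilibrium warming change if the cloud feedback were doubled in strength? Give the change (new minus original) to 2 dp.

Original: g = 0.3646, ΔT = 4.55/(1−0.3646) = 7.1608 °C.
With doubled cloud: g' = 0.2546, ΔT' = 4.55/(1−0.2546) = 6.1041 °C.
Change = 6.1041 − 7.1608 = -1.06 °C.

-1.06 °C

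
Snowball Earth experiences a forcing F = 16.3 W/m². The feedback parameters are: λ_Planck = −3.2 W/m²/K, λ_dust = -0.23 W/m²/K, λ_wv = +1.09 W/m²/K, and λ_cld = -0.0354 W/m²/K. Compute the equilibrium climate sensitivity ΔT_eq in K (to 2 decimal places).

6.86 K

Net feedback parameter λ = (−3.2) + (-0.23) + (+1.09) + (-0.0354) = -2.3754 W/m²/K.
ΔT = −F/λ = −16.3/(-2.3754) = 6.86 K.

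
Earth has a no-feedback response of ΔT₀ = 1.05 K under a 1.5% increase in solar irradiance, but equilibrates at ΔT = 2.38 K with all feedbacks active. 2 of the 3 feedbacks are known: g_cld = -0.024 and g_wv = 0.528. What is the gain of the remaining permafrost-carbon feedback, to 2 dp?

Amplification A = ΔT/ΔT₀ = 2.38/1.05 = 2.267.
Total gain g = 1 − 1/A = 1 − 1/2.267 = 0.5589.
Known gains sum to -0.024 + 0.528 = 0.504.
g_pf = 0.5589 − 0.504 = 0.05.

0.05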